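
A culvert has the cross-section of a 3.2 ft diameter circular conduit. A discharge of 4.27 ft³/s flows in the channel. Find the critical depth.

y_c = 0.634 ft

At critical depth, Q² T / (g A³) = 1, i.e. A³/T = Q²/g = 4.27²/32.2 = 0.5662.
Trying y = 0.808 ft: A³/T = 1.458 — over.
Trying y = 0.559 ft: A³/T = 0.3449 — short.
Trying y = 0.634 ft: A³/T = 0.5652 — matches.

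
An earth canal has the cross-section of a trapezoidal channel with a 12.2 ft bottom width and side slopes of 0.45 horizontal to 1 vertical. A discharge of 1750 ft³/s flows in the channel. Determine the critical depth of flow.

At critical depth, Q² T / (g A³) = 1, i.e. A³/T = Q²/g = 1750²/32.2 = 95110.
At y = 6.5 ft: A³/T = 52640 — low.
At y = 9.54 ft: A³/T = 187400 — high.
At y = 7.78 ft: A³/T = 94920 — ≈ 95110.

y_c = 7.78 ft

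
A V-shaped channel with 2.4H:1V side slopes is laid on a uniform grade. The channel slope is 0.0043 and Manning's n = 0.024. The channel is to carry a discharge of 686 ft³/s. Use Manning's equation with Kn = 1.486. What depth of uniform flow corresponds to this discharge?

Manning's equation rearranged: A R^(2/3) = nQ / (1.486·√S) = 0.024 × 686 / (1.486 × √0.0043) = 169.
At y = 4.22 ft: A R^(2/3) = 66.66 — short.
At y = 7.18 ft: A R^(2/3) = 275 — over.
At y = 5.98 ft: A R^(2/3) = 168.9 — close enough.

y_n = 5.98 ft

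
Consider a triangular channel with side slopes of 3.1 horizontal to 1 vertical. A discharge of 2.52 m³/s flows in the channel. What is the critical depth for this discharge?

At critical depth, Q² T / (g A³) = 1, i.e. A³/T = Q²/g = 2.52²/9.81 = 0.6473.
Try y = 0.55 m: A³/T = 0.2418 — low.
Try y = 0.67 m: A³/T = 0.6487 — matches.

y_c = 0.67 m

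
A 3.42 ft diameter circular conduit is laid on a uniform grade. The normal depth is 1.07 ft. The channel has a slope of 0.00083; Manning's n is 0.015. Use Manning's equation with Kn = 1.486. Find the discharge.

For a circular section of diameter D = 3.42 ft at depth y = 1.07 ft, the central angle is θ = 2 arccos(1 − 2y/D) = 2.374 rad. Then A = (D²/8)(θ − sin θ) = 2.457 ft² and P = Dθ/2 = 4.06 ft.
Hydraulic radius R = A/P = 2.457/4.06 = 0.605 ft.
Manning's equation: Q = (1.486/n) A R^(2/3) S^(1/2) = (1.486/0.015) × 2.457 × 0.605^(2/3) × 0.00083^(1/2) = 5.02 ft³/s.

Q = 5.02 ft³/s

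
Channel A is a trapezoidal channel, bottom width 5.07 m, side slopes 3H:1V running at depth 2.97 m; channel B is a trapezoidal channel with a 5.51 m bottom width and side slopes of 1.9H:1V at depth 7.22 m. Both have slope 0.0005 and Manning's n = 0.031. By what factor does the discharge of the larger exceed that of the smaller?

5.63

Channel A: With bottom width b = 5.07 m and side slope z = 3: A = (b + zy)y = (5.07 + 3×2.97)×2.97 = 41.52 m²; P = b + 2y√(1+z²) = 5.07 + 2×2.97×3.162 = 23.85 m. Hydraulic radius R = A/P = 41.52/23.85 = 1.741 m. Q_A = (1/0.031)·41.52·1.741^(2/3)·√0.0005 = 43.34 m³/s.
Channel B: With bottom width b = 5.51 m and side slope z = 1.9: A = (b + zy)y = (5.51 + 1.9×7.22)×7.22 = 138.8 m²; P = b + 2y√(1+z²) = 5.51 + 2×7.22×2.147 = 36.51 m. Hydraulic radius R = A/P = 138.8/36.51 = 3.802 m. Q_B = (1/0.031)·138.8·3.802^(2/3)·√0.0005 = 243.9 m³/s.
The larger discharge is 243.9 m³/s and the smaller is 43.34 m³/s; the ratio is 5.63.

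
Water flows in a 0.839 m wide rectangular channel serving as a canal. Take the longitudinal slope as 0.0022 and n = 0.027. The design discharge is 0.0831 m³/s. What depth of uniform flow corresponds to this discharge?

y_n = 0.211 m

Manning's equation rearranged: A R^(2/3) = nQ / (1·√S) = 0.027 × 0.0831 / (√0.0022) = 0.04784.
Try y = 0.255 m: A R^(2/3) = 0.06268 — over.
Try y = 0.183 m: A R^(2/3) = 0.03888 — short.
Try y = 0.211 m: A R^(2/3) = 0.04782 — ≈ 0.04784.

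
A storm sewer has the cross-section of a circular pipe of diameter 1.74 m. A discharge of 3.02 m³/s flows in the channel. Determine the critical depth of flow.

y_c = 0.861 m

At critical depth, Q² T / (g A³) = 1, i.e. A³/T = Q²/g = 3.02²/9.81 = 0.9297.
Try y = 0.691 m: A³/T = 0.3998 — low.
Try y = 0.861 m: A³/T = 0.9283 — matches.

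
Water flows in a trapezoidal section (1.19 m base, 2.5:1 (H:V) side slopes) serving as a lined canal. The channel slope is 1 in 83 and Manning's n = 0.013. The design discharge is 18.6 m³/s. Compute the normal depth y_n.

Manning's equation rearranged: A R^(2/3) = nQ / (1·√S) = 0.013 × 18.6 / (√0.01205) = 2.203.
At y = 0.688 m: A R^(2/3) = 1.103 — short.
At y = 0.943 m: A R^(2/3) = 2.201 — close enough.

y_n = 0.943 m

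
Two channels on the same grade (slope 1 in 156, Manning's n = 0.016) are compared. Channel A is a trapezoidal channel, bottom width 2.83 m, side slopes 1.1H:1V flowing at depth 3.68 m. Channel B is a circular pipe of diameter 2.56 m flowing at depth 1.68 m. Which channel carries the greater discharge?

channel A

Channel A: With bottom width b = 2.83 m and side slope z = 1.1: A = (b + zy)y = (2.83 + 1.1×3.68)×3.68 = 25.31 m²; P = b + 2y√(1+z²) = 2.83 + 2×3.68×1.487 = 13.77 m. Hydraulic radius R = A/P = 25.31/13.77 = 1.838 m. Q_A = (1/0.016)·25.31·1.838^(2/3)·√0.00641 = 190 m³/s.
Channel B: For a circular section of diameter D = 2.56 m at depth y = 1.68 m, the central angle is θ = 2 arccos(1 − 2y/D) = 3.777 rad. Then A = (D²/8)(θ − sin θ) = 3.581 m² and P = Dθ/2 = 4.835 m. Hydraulic radius R = A/P = 3.581/4.835 = 0.7406 m. Q_B = (1/0.016)·3.581·0.7406^(2/3)·√0.00641 = 14.67 m³/s.
Q_A = 190 m³/s vs Q_B = 14.67 m³/s, so channel A carries more.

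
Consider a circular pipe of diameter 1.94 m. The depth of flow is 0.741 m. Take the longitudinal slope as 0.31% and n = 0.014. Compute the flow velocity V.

V = 2.16 m/s

For a circular section of diameter D = 1.94 m at depth y = 0.741 m, the central angle is θ = 2 arccos(1 − 2y/D) = 2.665 rad. Then A = (D²/8)(θ − sin θ) = 1.038 m² and P = Dθ/2 = 2.585 m.
Hydraulic radius R = A/P = 1.038/2.585 = 0.4015 m.
From Manning's equation, V = (1/n) R^(2/3) S^(1/2) = (1/0.014) × 0.4015^(2/3) × 0.0031^(1/2) = 2.16 m/s.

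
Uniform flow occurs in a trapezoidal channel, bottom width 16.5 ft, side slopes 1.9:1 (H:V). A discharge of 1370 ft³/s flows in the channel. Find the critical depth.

y_c = 4.92 ft

At critical depth, Q² T / (g A³) = 1, i.e. A³/T = Q²/g = 1370²/32.2 = 58290.
Try y = 4.33 ft: A³/T = 37250 — too small.
Try y = 4.92 ft: A³/T = 58440 — matches.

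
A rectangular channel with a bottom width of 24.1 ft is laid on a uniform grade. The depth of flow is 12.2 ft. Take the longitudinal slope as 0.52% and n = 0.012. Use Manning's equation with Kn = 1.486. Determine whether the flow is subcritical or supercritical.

Flow area A = b·y = 24.1 × 12.2 = 294 ft². Wetted perimeter P = b + 2y = 24.1 + 2×12.2 = 48.5 ft.
Hydraulic radius R = A/P = 294/48.5 = 6.062 ft.
V = (1.486/n) R^(2/3) √S = (1.486/0.012) × 6.062^(2/3) × √0.0052 = 29.69 ft/s. Hydraulic depth D_h = A/T = 294/24.1 = 12.2 ft.
Froude number Fr = V/√(g·D_h) = 29.69/√(32.2×12.2) = 1.5, which is greater than 1, so the flow is supercritical.

supercritical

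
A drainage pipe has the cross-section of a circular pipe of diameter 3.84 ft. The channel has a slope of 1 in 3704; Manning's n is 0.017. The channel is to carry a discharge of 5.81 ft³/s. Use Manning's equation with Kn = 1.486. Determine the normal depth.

Manning's equation rearranged: A R^(2/3) = nQ / (1.486·√S) = 0.017 × 5.81 / (1.486 × √0.00027) = 4.045.
Trying y = 1.23 ft: A R^(2/3) = 2.504 — too small.
Trying y = 2.02 ft: A R^(2/3) = 6.136 — too large.
Trying y = 1.59 ft: A R^(2/3) = 4.045 — ≈ 4.045.

y_n = 1.59 ft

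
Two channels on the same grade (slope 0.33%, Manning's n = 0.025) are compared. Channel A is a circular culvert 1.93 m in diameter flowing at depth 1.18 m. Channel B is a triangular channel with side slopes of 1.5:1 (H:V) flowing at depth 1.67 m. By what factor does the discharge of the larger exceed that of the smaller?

2.64

Channel A: For a circular section of diameter D = 1.93 m at depth y = 1.18 m, the central angle is θ = 2 arccos(1 − 2y/D) = 3.591 rad. Then A = (D²/8)(θ − sin θ) = 1.874 m² and P = Dθ/2 = 3.465 m. Hydraulic radius R = A/P = 1.874/3.465 = 0.5409 m. Q_A = (1/0.025)·1.874·0.5409^(2/3)·√0.0033 = 2.859 m³/s.
Channel B: For a triangular section with side slope z = 1.5: A = zy² = 1.5×1.67² = 4.183 m²; P = 2y√(1+z²) = 2×1.67×1.803 = 6.021 m. Hydraulic radius R = A/P = 4.183/6.021 = 0.6948 m. Q_B = (1/0.025)·4.183·0.6948^(2/3)·√0.0033 = 7.54 m³/s.
The larger discharge is 7.54 m³/s and the smaller is 2.859 m³/s; the ratio is 2.64.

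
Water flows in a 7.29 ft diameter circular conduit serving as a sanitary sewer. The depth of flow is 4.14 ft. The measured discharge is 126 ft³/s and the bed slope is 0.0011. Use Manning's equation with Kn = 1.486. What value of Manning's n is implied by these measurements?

For a circular section of diameter D = 7.29 ft at depth y = 4.14 ft, the central angle is θ = 2 arccos(1 − 2y/D) = 3.414 rad. Then A = (D²/8)(θ − sin θ) = 24.47 ft² and P = Dθ/2 = 12.44 ft.
Hydraulic radius R = A/P = 24.47/12.44 = 1.966 ft.
Rearranging Manning's equation: n = (1.486/Q) A R^(2/3) S^(1/2) = (1.486/126) × 24.47 × 1.966^(2/3) × √0.0011 = 0.015.

n = 0.015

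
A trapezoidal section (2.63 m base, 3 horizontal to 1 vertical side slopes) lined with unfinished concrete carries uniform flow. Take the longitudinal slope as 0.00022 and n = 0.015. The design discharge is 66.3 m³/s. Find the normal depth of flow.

Manning's equation rearranged: A R^(2/3) = nQ / (1·√S) = 0.015 × 66.3 / (√0.00022) = 67.05.
Trying y = 4.32 m: A R^(2/3) = 115.6 — over.
Trying y = 3.45 m: A R^(2/3) = 67.04 — matches.

y_n = 3.45 m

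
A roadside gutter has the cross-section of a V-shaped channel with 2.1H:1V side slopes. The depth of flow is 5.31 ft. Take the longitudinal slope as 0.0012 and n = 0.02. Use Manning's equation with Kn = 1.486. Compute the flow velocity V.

For a triangular section with side slope z = 2.1: A = zy² = 2.1×5.31² = 59.21 ft²; P = 2y√(1+z²) = 2×5.31×2.326 = 24.7 ft.
Hydraulic radius R = A/P = 59.21/24.7 = 2.397 ft.
From Manning's equation, V = (1.486/n) R^(2/3) S^(1/2) = (1.486/0.02) × 2.397^(2/3) × 0.0012^(1/2) = 4.61 ft/s.

V = 4.61 ft/s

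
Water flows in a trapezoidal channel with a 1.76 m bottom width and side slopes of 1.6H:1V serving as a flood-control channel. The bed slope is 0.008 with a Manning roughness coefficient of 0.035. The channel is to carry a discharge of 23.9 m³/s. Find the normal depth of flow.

y_n = 1.91 m

Manning's equation rearranged: A R^(2/3) = nQ / (1·√S) = 0.035 × 23.9 / (√0.008) = 9.352.
Try y = 1.41 m: A R^(2/3) = 4.879 — low.
Try y = 2.32 m: A R^(2/3) = 14.39 — high.
Try y = 1.91 m: A R^(2/3) = 9.356 — close enough.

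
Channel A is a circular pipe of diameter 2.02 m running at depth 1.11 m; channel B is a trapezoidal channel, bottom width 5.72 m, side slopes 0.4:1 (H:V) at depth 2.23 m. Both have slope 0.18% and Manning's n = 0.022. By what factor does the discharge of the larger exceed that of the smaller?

15.5

Channel A: For a circular section of diameter D = 2.02 m at depth y = 1.11 m, the central angle is θ = 2 arccos(1 − 2y/D) = 3.34 rad. Then A = (D²/8)(θ − sin θ) = 1.804 m² and P = Dθ/2 = 3.373 m. Hydraulic radius R = A/P = 1.804/3.373 = 0.5348 m. Q_A = (1/0.022)·1.804·0.5348^(2/3)·√0.0018 = 2.292 m³/s.
Channel B: With bottom width b = 5.72 m and side slope z = 0.4: A = (b + zy)y = (5.72 + 0.4×2.23)×2.23 = 14.74 m²; P = b + 2y√(1+z²) = 5.72 + 2×2.23×1.077 = 10.52 m. Hydraulic radius R = A/P = 14.74/10.52 = 1.401 m. Q_B = (1/0.022)·14.74·1.401^(2/3)·√0.0018 = 35.6 m³/s.
The larger discharge is 35.6 m³/s and the smaller is 2.292 m³/s; the ratio is 15.5.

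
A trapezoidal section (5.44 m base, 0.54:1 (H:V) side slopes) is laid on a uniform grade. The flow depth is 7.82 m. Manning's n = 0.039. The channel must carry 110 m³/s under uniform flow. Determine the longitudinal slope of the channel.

S = 0.000668

With bottom width b = 5.44 m and side slope z = 0.54: A = (b + zy)y = (5.44 + 0.54×7.82)×7.82 = 75.56 m²; P = b + 2y√(1+z²) = 5.44 + 2×7.82×1.136 = 23.21 m.
Hydraulic radius R = A/P = 75.56/23.21 = 3.255 m.
From Manning's equation, S = [nQ / (1 A R^(2/3))]² = [0.039 × 110 / (1 × 75.56 × 3.255^(2/3))]² = 0.000668.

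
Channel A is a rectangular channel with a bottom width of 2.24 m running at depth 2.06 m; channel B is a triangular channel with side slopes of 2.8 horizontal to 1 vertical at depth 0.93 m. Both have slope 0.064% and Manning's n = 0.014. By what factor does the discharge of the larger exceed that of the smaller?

Channel A: Flow area A = b·y = 2.24 × 2.06 = 4.614 m². Wetted perimeter P = b + 2y = 2.24 + 2×2.06 = 6.36 m. Hydraulic radius R = A/P = 4.614/6.36 = 0.7255 m. Q_A = (1/0.014)·4.614·0.7255^(2/3)·√0.00064 = 6.733 m³/s.
Channel B: For a triangular section with side slope z = 2.8: A = zy² = 2.8×0.93² = 2.422 m²; P = 2y√(1+z²) = 2×0.93×2.973 = 5.53 m. Hydraulic radius R = A/P = 2.422/5.53 = 0.4379 m. Q_B = (1/0.014)·2.422·0.4379^(2/3)·√0.00064 = 2.524 m³/s.
The larger discharge is 6.733 m³/s and the smaller is 2.524 m³/s; the ratio is 2.67.

2.67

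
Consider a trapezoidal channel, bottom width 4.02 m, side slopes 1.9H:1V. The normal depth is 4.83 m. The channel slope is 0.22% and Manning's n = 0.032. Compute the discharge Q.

With bottom width b = 4.02 m and side slope z = 1.9: A = (b + zy)y = (4.02 + 1.9×4.83)×4.83 = 63.74 m²; P = b + 2y√(1+z²) = 4.02 + 2×4.83×2.147 = 24.76 m.
Hydraulic radius R = A/P = 63.74/24.76 = 2.574 m.
Manning's equation: Q = (1/n) A R^(2/3) S^(1/2) = (1/0.032) × 63.74 × 2.574^(2/3) × 0.0022^(1/2) = 175 m³/s.

Q = 175 m³/s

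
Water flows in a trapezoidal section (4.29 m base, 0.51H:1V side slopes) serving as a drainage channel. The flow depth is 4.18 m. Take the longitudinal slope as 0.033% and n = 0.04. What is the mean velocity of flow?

V = 0.712 m/s

With bottom width b = 4.29 m and side slope z = 0.51: A = (b + zy)y = (4.29 + 0.51×4.18)×4.18 = 26.84 m²; P = b + 2y√(1+z²) = 4.29 + 2×4.18×1.123 = 13.67 m.
Hydraulic radius R = A/P = 26.84/13.67 = 1.963 m.
From Manning's equation, V = (1/n) R^(2/3) S^(1/2) = (1/0.04) × 1.963^(2/3) × 0.00033^(1/2) = 0.712 m/s.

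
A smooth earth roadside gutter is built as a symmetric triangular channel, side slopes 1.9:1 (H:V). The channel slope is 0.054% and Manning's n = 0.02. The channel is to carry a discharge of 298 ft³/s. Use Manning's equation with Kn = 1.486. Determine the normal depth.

y_n = 6.65 ft

Manning's equation rearranged: A R^(2/3) = nQ / (1.486·√S) = 0.02 × 298 / (1.486 × √0.00054) = 172.6.
At y = 5.04 ft: A R^(2/3) = 82.38 — too small.
At y = 8.43 ft: A R^(2/3) = 324.7 — too large.
At y = 6.65 ft: A R^(2/3) = 172.5 — ≈ 172.6.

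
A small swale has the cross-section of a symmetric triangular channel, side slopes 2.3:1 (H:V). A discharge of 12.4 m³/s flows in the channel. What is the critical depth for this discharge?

At critical depth, Q² T / (g A³) = 1, i.e. A³/T = Q²/g = 12.4²/9.81 = 15.67.
At y = 1.78 m: A³/T = 47.26 — too large.
At y = 0.982 m: A³/T = 2.415 — too small.
At y = 1.43 m: A³/T = 15.82 — ≈ 15.67.

y_c = 1.43 m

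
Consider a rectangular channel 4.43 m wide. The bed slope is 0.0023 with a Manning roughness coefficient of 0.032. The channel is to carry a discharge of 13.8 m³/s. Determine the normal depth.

Manning's equation rearranged: A R^(2/3) = nQ / (1·√S) = 0.032 × 13.8 / (√0.0023) = 9.208.
At y = 1.64 m: A R^(2/3) = 6.983 — short.
At y = 2.26 m: A R^(2/3) = 10.79 — over.
At y = 2.01 m: A R^(2/3) = 9.221 — matches.

y_n = 2.01 m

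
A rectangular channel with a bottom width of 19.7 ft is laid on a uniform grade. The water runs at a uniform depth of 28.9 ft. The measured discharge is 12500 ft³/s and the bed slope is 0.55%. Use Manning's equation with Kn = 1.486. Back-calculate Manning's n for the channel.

Flow area A = b·y = 19.7 × 28.9 = 569.3 ft². Wetted perimeter P = b + 2y = 19.7 + 2×28.9 = 77.5 ft.
Hydraulic radius R = A/P = 569.3/77.5 = 7.346 ft.
Rearranging Manning's equation: n = (1.486/Q) A R^(2/3) S^(1/2) = (1.486/12500) × 569.3 × 7.346^(2/3) × √0.0055 = 0.019.

n = 0.019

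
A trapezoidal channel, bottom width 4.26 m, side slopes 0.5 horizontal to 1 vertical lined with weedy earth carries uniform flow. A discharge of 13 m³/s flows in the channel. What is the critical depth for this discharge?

y_c = 0.946 m

At critical depth, Q² T / (g A³) = 1, i.e. A³/T = Q²/g = 13²/9.81 = 17.23.
Try y = 1.06 m: A³/T = 24.6 — over.
Try y = 0.738 m: A³/T = 7.977 — short.
Try y = 0.946 m: A³/T = 17.24 — ≈ 17.23.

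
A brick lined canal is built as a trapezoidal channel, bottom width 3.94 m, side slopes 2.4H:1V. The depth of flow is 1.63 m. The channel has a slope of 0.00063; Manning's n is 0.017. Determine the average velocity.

With bottom width b = 3.94 m and side slope z = 2.4: A = (b + zy)y = (3.94 + 2.4×1.63)×1.63 = 12.8 m²; P = b + 2y√(1+z²) = 3.94 + 2×1.63×2.6 = 12.42 m.
Hydraulic radius R = A/P = 12.8/12.42 = 1.031 m.
From Manning's equation, V = (1/n) R^(2/3) S^(1/2) = (1/0.017) × 1.031^(2/3) × 0.00063^(1/2) = 1.51 m/s.

V = 1.51 m/s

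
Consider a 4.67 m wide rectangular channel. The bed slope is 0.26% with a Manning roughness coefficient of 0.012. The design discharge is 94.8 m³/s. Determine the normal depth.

Manning's equation rearranged: A R^(2/3) = nQ / (1·√S) = 0.012 × 94.8 / (√0.0026) = 22.31.
Try y = 2.9 m: A R^(2/3) = 16.08 — short.
Try y = 4.65 m: A R^(2/3) = 29.14 — over.
Try y = 3.75 m: A R^(2/3) = 22.32 — close enough.

y_n = 3.75 m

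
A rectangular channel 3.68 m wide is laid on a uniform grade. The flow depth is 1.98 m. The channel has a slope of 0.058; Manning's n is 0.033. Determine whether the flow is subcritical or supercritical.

supercritical

Flow area A = b·y = 3.68 × 1.98 = 7.286 m². Wetted perimeter P = b + 2y = 3.68 + 2×1.98 = 7.64 m.
Hydraulic radius R = A/P = 7.286/7.64 = 0.9537 m.
V = (1/n) R^(2/3) √S = (1/0.033) × 0.9537^(2/3) × √0.058 = 7.071 m/s. Hydraulic depth D_h = A/T = 7.286/3.68 = 1.98 m.
Froude number Fr = V/√(g·D_h) = 7.071/√(9.81×1.98) = 1.6, which is greater than 1, so the flow is supercritical.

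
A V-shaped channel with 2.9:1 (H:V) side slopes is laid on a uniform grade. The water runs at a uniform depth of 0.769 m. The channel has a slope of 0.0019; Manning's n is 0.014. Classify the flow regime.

subcritical

For a triangular section with side slope z = 2.9: A = zy² = 2.9×0.769² = 1.715 m²; P = 2y√(1+z²) = 2×0.769×3.068 = 4.718 m.
Hydraulic radius R = A/P = 1.715/4.718 = 0.3635 m.
V = (1/n) R^(2/3) √S = (1/0.014) × 0.3635^(2/3) × √0.0019 = 1.586 m/s. Hydraulic depth D_h = A/T = 1.715/4.46 = 0.3845 m.
Froude number Fr = V/√(g·D_h) = 1.586/√(9.81×0.3845) = 0.817, which is less than 1, so the flow is subcritical.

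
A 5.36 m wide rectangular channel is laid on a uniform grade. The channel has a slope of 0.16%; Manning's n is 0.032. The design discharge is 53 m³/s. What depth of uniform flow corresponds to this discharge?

y_n = 5.37 m

Manning's equation rearranged: A R^(2/3) = nQ / (1·√S) = 0.032 × 53 / (√0.0016) = 42.4.
Try y = 3.75 m: A R^(2/3) = 27.07 — short.
Try y = 5.99 m: A R^(2/3) = 48.41 — over.
Try y = 5.37 m: A R^(2/3) = 42.4 — close enough.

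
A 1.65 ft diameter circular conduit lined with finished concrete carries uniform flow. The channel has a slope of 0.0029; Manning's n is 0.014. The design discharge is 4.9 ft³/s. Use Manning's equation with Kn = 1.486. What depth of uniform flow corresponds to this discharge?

Manning's equation rearranged: A R^(2/3) = nQ / (1.486·√S) = 0.014 × 4.9 / (1.486 × √0.0029) = 0.8572.
Trying y = 1.15 ft: A R^(2/3) = 0.9864 — over.
Trying y = 0.785 ft: A R^(2/3) = 0.544 — short.
Trying y = 1.04 ft: A R^(2/3) = 0.8572 — close enough.

y_n = 1.04 ft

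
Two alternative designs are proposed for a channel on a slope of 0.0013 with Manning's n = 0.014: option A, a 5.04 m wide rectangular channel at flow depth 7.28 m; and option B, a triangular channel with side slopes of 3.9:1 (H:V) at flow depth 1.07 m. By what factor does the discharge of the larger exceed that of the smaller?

19.3

Channel A: Flow area A = b·y = 5.04 × 7.28 = 36.69 m². Wetted perimeter P = b + 2y = 5.04 + 2×7.28 = 19.6 m. Hydraulic radius R = A/P = 36.69/19.6 = 1.872 m. Q_A = (1/0.014)·36.69·1.872^(2/3)·√0.0013 = 143.5 m³/s.
Channel B: For a triangular section with side slope z = 3.9: A = zy² = 3.9×1.07² = 4.465 m²; P = 2y√(1+z²) = 2×1.07×4.026 = 8.616 m. Hydraulic radius R = A/P = 4.465/8.616 = 0.5182 m. Q_B = (1/0.014)·4.465·0.5182^(2/3)·√0.0013 = 7.419 m³/s.
The larger discharge is 143.5 m³/s and the smaller is 7.419 m³/s; the ratio is 19.3.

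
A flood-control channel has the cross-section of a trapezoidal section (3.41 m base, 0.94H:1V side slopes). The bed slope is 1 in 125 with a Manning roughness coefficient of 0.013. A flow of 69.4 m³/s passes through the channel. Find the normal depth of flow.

Manning's equation rearranged: A R^(2/3) = nQ / (1·√S) = 0.013 × 69.4 / (√0.008) = 10.09.
Trying y = 2.2 m: A R^(2/3) = 14.17 — over.
Trying y = 1.83 m: A R^(2/3) = 10.08 — matches.

y_n = 1.83 m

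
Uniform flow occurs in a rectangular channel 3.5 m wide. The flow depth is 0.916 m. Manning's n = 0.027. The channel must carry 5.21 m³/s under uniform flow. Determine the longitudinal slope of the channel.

S = 0.00379

Flow area A = b·y = 3.5 × 0.916 = 3.206 m². Wetted perimeter P = b + 2y = 3.5 + 2×0.916 = 5.332 m.
Hydraulic radius R = A/P = 3.206/5.332 = 0.6013 m.
From Manning's equation, S = [nQ / (1 A R^(2/3))]² = [0.027 × 5.21 / (1 × 3.206 × 0.6013^(2/3))]² = 0.00379.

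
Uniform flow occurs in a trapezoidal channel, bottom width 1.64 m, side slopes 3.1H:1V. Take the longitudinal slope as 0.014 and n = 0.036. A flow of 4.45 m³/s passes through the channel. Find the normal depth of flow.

y_n = 0.663 m

Manning's equation rearranged: A R^(2/3) = nQ / (1·√S) = 0.036 × 4.45 / (√0.014) = 1.354.
Trying y = 0.754 m: A R^(2/3) = 1.781 — high.
Trying y = 0.512 m: A R^(2/3) = 0.7924 — low.
Trying y = 0.663 m: A R^(2/3) = 1.355 — ≈ 1.354.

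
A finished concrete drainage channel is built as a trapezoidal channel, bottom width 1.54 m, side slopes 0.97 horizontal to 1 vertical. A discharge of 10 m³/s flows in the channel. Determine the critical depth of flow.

y_c = 1.25 m

At critical depth, Q² T / (g A³) = 1, i.e. A³/T = Q²/g = 10²/9.81 = 10.19.
Try y = 1.42 m: A³/T = 16.55 — too large.
Try y = 1.02 m: A³/T = 4.88 — too small.
Try y = 1.25 m: A³/T = 10.27 — close enough.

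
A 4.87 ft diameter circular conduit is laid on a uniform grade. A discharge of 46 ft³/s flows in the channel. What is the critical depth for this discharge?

y_c = 1.91 ft

At critical depth, Q² T / (g A³) = 1, i.e. A³/T = Q²/g = 46²/32.2 = 65.71.
Trying y = 1.56 ft: A³/T = 29.98 — short.
Trying y = 1.91 ft: A³/T = 65.45 — ≈ 65.71.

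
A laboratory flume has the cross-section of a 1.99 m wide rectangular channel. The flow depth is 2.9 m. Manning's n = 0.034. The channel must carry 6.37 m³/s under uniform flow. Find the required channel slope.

Flow area A = b·y = 1.99 × 2.9 = 5.771 m². Wetted perimeter P = b + 2y = 1.99 + 2×2.9 = 7.79 m.
Hydraulic radius R = A/P = 5.771/7.79 = 0.7408 m.
From Manning's equation, S = [nQ / (1 A R^(2/3))]² = [0.034 × 6.37 / (1 × 5.771 × 0.7408^(2/3))]² = 0.0021.

S = 0.0021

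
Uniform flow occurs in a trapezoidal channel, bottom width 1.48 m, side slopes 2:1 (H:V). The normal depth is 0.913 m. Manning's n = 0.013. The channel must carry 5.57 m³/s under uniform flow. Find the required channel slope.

S = 0.0013

With bottom width b = 1.48 m and side slope z = 2: A = (b + zy)y = (1.48 + 2×0.913)×0.913 = 3.018 m²; P = b + 2y√(1+z²) = 1.48 + 2×0.913×2.236 = 5.563 m.
Hydraulic radius R = A/P = 3.018/5.563 = 0.5426 m.
From Manning's equation, S = [nQ / (1 A R^(2/3))]² = [0.013 × 5.57 / (1 × 3.018 × 0.5426^(2/3))]² = 0.0013.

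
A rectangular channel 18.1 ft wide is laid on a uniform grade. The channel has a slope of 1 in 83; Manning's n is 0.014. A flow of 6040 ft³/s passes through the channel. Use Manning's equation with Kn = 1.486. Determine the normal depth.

Manning's equation rearranged: A R^(2/3) = nQ / (1.486·√S) = 0.014 × 6040 / (1.486 × √0.01205) = 518.4.
At y = 8.72 ft: A R^(2/3) = 426.4 — too small.
At y = 12.1 ft: A R^(2/3) = 655.5 — too large.
At y = 10.1 ft: A R^(2/3) = 518.2 — close enough.

y_n = 10.1 ft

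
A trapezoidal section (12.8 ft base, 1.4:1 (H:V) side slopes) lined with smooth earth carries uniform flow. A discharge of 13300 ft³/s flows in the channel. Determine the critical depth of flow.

At critical depth, Q² T / (g A³) = 1, i.e. A³/T = Q²/g = 13300²/32.2 = 5493000.
Trying y = 16.2 ft: A³/T = 3265000 — short.
Trying y = 18.4 ft: A³/T = 5553000 — matches.

y_c = 18.4 ft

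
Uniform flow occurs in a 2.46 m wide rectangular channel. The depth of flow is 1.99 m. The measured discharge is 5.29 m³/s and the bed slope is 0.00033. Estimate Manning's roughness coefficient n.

n = 0.014

Flow area A = b·y = 2.46 × 1.99 = 4.895 m². Wetted perimeter P = b + 2y = 2.46 + 2×1.99 = 6.44 m.
Hydraulic radius R = A/P = 4.895/6.44 = 0.7602 m.
Rearranging Manning's equation: n = (1/Q) A R^(2/3) S^(1/2) = (1/5.29) × 4.895 × 0.7602^(2/3) × √0.00033 = 0.014.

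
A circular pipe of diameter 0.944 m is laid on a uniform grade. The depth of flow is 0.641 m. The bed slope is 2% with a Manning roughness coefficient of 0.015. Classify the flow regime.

supercritical

For a circular section of diameter D = 0.944 m at depth y = 0.641 m, the central angle is θ = 2 arccos(1 − 2y/D) = 3.874 rad. Then A = (D²/8)(θ − sin θ) = 0.506 m² and P = Dθ/2 = 1.829 m.
Hydraulic radius R = A/P = 0.506/1.829 = 0.2767 m.
V = (1/n) R^(2/3) √S = (1/0.015) × 0.2767^(2/3) × √0.02 = 4.004 m/s. Hydraulic depth D_h = A/T = 0.506/0.8814 = 0.5741 m.
Froude number Fr = V/√(g·D_h) = 4.004/√(9.81×0.5741) = 1.69, which is greater than 1, so the flow is supercritical.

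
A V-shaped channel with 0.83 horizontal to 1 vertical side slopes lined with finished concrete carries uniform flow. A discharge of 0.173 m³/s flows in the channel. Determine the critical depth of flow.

y_c = 0.389 m

At critical depth, Q² T / (g A³) = 1, i.e. A³/T = Q²/g = 0.173²/9.81 = 0.003051.
At y = 0.421 m: A³/T = 0.004556 — high.
At y = 0.347 m: A³/T = 0.001733 — low.
At y = 0.389 m: A³/T = 0.003068 — ≈ 0.003051.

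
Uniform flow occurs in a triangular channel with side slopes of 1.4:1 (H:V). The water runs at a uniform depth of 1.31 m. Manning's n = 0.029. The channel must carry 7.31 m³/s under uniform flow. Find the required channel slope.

For a triangular section with side slope z = 1.4: A = zy² = 1.4×1.31² = 2.403 m²; P = 2y√(1+z²) = 2×1.31×1.72 = 4.508 m.
Hydraulic radius R = A/P = 2.403/4.508 = 0.533 m.
From Manning's equation, S = [nQ / (1 A R^(2/3))]² = [0.029 × 7.31 / (1 × 2.403 × 0.533^(2/3))]² = 0.018.

S = 0.018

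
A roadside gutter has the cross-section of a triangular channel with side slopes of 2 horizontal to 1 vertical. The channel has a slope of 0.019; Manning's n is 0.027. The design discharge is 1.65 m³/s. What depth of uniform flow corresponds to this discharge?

Manning's equation rearranged: A R^(2/3) = nQ / (1·√S) = 0.027 × 1.65 / (√0.019) = 0.3232.
At y = 0.75 m: A R^(2/3) = 0.5431 — over.
At y = 0.489 m: A R^(2/3) = 0.1736 — short.
At y = 0.617 m: A R^(2/3) = 0.3227 — matches.

y_n = 0.617 m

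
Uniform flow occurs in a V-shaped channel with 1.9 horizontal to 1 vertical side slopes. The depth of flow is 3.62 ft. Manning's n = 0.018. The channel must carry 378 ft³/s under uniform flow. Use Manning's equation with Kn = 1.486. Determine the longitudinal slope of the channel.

For a triangular section with side slope z = 1.9: A = zy² = 1.9×3.62² = 24.9 ft²; P = 2y√(1+z²) = 2×3.62×2.147 = 15.54 ft.
Hydraulic radius R = A/P = 24.9/15.54 = 1.602 ft.
From Manning's equation, S = [nQ / (1.486 A R^(2/3))]² = [0.018 × 378 / (1.486 × 24.9 × 1.602^(2/3))]² = 0.018.

S = 0.018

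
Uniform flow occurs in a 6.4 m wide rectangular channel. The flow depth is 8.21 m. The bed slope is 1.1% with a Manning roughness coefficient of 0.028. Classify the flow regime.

Flow area A = b·y = 6.4 × 8.21 = 52.54 m². Wetted perimeter P = b + 2y = 6.4 + 2×8.21 = 22.82 m.
Hydraulic radius R = A/P = 52.54/22.82 = 2.303 m.
V = (1/n) R^(2/3) √S = (1/0.028) × 2.303^(2/3) × √0.011 = 6.531 m/s. Hydraulic depth D_h = A/T = 52.54/6.4 = 8.21 m.
Froude number Fr = V/√(g·D_h) = 6.531/√(9.81×8.21) = 0.728, which is less than 1, so the flow is subcritical.

subcritical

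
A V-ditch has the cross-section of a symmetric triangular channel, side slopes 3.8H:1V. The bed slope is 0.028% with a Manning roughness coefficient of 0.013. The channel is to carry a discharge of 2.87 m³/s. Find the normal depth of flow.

y_n = 0.982 m

Manning's equation rearranged: A R^(2/3) = nQ / (1·√S) = 0.013 × 2.87 / (√0.00028) = 2.23.
Try y = 0.726 m: A R^(2/3) = 0.9967 — low.
Try y = 1.08 m: A R^(2/3) = 2.874 — high.
Try y = 0.982 m: A R^(2/3) = 2.23 — close enough.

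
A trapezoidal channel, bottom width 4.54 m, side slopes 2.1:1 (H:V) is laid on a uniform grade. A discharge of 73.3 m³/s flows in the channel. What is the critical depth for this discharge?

y_c = 2.15 m

At critical depth, Q² T / (g A³) = 1, i.e. A³/T = Q²/g = 73.3²/9.81 = 547.7.
At y = 1.68 m: A³/T = 214.7 — low.
At y = 2.46 m: A³/T = 915.3 — high.
At y = 2.15 m: A³/T = 543.8 — close enough.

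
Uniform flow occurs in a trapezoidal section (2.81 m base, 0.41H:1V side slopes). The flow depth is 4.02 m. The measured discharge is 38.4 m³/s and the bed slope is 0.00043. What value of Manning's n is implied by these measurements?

With bottom width b = 2.81 m and side slope z = 0.41: A = (b + zy)y = (2.81 + 0.41×4.02)×4.02 = 17.92 m²; P = b + 2y√(1+z²) = 2.81 + 2×4.02×1.081 = 11.5 m.
Hydraulic radius R = A/P = 17.92/11.5 = 1.558 m.
Rearranging Manning's equation: n = (1/Q) A R^(2/3) S^(1/2) = (1/38.4) × 17.92 × 1.558^(2/3) × √0.00043 = 0.013.

n = 0.013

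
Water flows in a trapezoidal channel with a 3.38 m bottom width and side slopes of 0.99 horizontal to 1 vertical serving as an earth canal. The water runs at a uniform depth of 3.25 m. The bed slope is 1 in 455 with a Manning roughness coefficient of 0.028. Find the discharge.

With bottom width b = 3.38 m and side slope z = 0.99: A = (b + zy)y = (3.38 + 0.99×3.25)×3.25 = 21.44 m²; P = b + 2y√(1+z²) = 3.38 + 2×3.25×1.407 = 12.53 m.
Hydraulic radius R = A/P = 21.44/12.53 = 1.712 m.
Manning's equation: Q = (1/n) A R^(2/3) S^(1/2) = (1/0.028) × 21.44 × 1.712^(2/3) × 0.002198^(1/2) = 51.4 m³/s.

Q = 51.4 m³/s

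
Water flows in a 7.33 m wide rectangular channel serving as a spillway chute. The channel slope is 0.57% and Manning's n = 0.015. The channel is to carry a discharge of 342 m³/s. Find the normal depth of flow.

y_n = 5.49 m

Manning's equation rearranged: A R^(2/3) = nQ / (1·√S) = 0.015 × 342 / (√0.0057) = 67.95.
Trying y = 4.47 m: A R^(2/3) = 52.25 — short.
Trying y = 6.2 m: A R^(2/3) = 79.26 — over.
Trying y = 5.49 m: A R^(2/3) = 68.02 — close enough.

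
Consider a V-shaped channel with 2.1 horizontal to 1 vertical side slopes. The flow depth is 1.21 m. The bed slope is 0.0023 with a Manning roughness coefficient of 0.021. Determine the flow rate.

For a triangular section with side slope z = 2.1: A = zy² = 2.1×1.21² = 3.075 m²; P = 2y√(1+z²) = 2×1.21×2.326 = 5.629 m.
Hydraulic radius R = A/P = 3.075/5.629 = 0.5462 m.
Manning's equation: Q = (1/n) A R^(2/3) S^(1/2) = (1/0.021) × 3.075 × 0.5462^(2/3) × 0.0023^(1/2) = 4.69 m³/s.

Q = 4.69 m³/s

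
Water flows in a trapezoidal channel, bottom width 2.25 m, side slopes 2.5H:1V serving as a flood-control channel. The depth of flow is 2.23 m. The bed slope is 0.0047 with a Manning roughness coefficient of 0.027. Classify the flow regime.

With bottom width b = 2.25 m and side slope z = 2.5: A = (b + zy)y = (2.25 + 2.5×2.23)×2.23 = 17.45 m²; P = b + 2y√(1+z²) = 2.25 + 2×2.23×2.693 = 14.26 m.
Hydraulic radius R = A/P = 17.45/14.26 = 1.224 m.
V = (1/n) R^(2/3) √S = (1/0.027) × 1.224^(2/3) × √0.0047 = 2.905 m/s. Hydraulic depth D_h = A/T = 17.45/13.4 = 1.302 m.
Froude number Fr = V/√(g·D_h) = 2.905/√(9.81×1.302) = 0.813, which is less than 1, so the flow is subcritical.

subcritical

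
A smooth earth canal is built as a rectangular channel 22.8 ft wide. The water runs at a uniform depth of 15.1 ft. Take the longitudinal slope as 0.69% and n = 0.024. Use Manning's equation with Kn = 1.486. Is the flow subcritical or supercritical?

subcritical

Flow area A = b·y = 22.8 × 15.1 = 344.3 ft². Wetted perimeter P = b + 2y = 22.8 + 2×15.1 = 53 ft.
Hydraulic radius R = A/P = 344.3/53 = 6.496 ft.
V = (1.486/n) R^(2/3) √S = (1.486/0.024) × 6.496^(2/3) × √0.0069 = 17.91 ft/s. Hydraulic depth D_h = A/T = 344.3/22.8 = 15.1 ft.
Froude number Fr = V/√(g·D_h) = 17.91/√(32.2×15.1) = 0.812, which is less than 1, so the flow is subcritical.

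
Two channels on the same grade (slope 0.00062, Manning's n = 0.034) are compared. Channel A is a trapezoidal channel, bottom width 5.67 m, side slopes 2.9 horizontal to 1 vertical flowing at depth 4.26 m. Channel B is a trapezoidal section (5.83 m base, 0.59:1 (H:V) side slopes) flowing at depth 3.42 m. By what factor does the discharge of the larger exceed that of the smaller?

3.3

Channel A: With bottom width b = 5.67 m and side slope z = 2.9: A = (b + zy)y = (5.67 + 2.9×4.26)×4.26 = 76.78 m²; P = b + 2y√(1+z²) = 5.67 + 2×4.26×3.068 = 31.81 m. Hydraulic radius R = A/P = 76.78/31.81 = 2.414 m. Q_A = (1/0.034)·76.78·2.414^(2/3)·√0.00062 = 101.2 m³/s.
Channel B: With bottom width b = 5.83 m and side slope z = 0.59: A = (b + zy)y = (5.83 + 0.59×3.42)×3.42 = 26.84 m²; P = b + 2y√(1+z²) = 5.83 + 2×3.42×1.161 = 13.77 m. Hydraulic radius R = A/P = 26.84/13.77 = 1.949 m. Q_B = (1/0.034)·26.84·1.949^(2/3)·√0.00062 = 30.67 m³/s.
The larger discharge is 101.2 m³/s and the smaller is 30.67 m³/s; the ratio is 3.3.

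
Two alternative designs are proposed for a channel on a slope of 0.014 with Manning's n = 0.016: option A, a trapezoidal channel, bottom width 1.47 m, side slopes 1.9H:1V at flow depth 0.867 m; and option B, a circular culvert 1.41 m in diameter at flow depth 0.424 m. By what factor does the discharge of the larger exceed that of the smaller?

Channel A: With bottom width b = 1.47 m and side slope z = 1.9: A = (b + zy)y = (1.47 + 1.9×0.867)×0.867 = 2.703 m²; P = b + 2y√(1+z²) = 1.47 + 2×0.867×2.147 = 5.193 m. Hydraulic radius R = A/P = 2.703/5.193 = 0.5204 m. Q_A = (1/0.016)·2.703·0.5204^(2/3)·√0.014 = 12.93 m³/s.
Channel B: For a circular section of diameter D = 1.41 m at depth y = 0.424 m, the central angle is θ = 2 arccos(1 − 2y/D) = 2.322 rad. Then A = (D²/8)(θ − sin θ) = 0.3953 m² and P = Dθ/2 = 1.637 m. Hydraulic radius R = A/P = 0.3953/1.637 = 0.2415 m. Q_B = (1/0.016)·0.3953·0.2415^(2/3)·√0.014 = 1.134 m³/s.
The larger discharge is 12.93 m³/s and the smaller is 1.134 m³/s; the ratio is 11.4.

11.4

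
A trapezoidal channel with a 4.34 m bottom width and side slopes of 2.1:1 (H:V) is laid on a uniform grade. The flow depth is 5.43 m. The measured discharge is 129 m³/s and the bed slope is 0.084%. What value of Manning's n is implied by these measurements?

With bottom width b = 4.34 m and side slope z = 2.1: A = (b + zy)y = (4.34 + 2.1×5.43)×5.43 = 85.48 m²; P = b + 2y√(1+z²) = 4.34 + 2×5.43×2.326 = 29.6 m.
Hydraulic radius R = A/P = 85.48/29.6 = 2.888 m.
Rearranging Manning's equation: n = (1/Q) A R^(2/3) S^(1/2) = (1/129) × 85.48 × 2.888^(2/3) × √0.00084 = 0.0389.

n = 0.0389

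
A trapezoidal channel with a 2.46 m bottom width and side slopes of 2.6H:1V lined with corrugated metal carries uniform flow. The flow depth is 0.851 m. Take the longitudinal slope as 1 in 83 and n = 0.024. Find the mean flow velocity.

V = 3.08 m/s

With bottom width b = 2.46 m and side slope z = 2.6: A = (b + zy)y = (2.46 + 2.6×0.851)×0.851 = 3.976 m²; P = b + 2y√(1+z²) = 2.46 + 2×0.851×2.786 = 7.201 m.
Hydraulic radius R = A/P = 3.976/7.201 = 0.5522 m.
From Manning's equation, V = (1/n) R^(2/3) S^(1/2) = (1/0.024) × 0.5522^(2/3) × 0.01205^(1/2) = 3.08 m/s.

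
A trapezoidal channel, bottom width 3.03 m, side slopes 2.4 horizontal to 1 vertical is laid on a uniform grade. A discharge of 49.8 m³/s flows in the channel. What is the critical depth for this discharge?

At critical depth, Q² T / (g A³) = 1, i.e. A³/T = Q²/g = 49.8²/9.81 = 252.8.
Try y = 1.55 m: A³/T = 109.4 — short.
Try y = 2.27 m: A³/T = 511.8 — over.
Try y = 1.91 m: A³/T = 252.1 — ≈ 252.8.

y_c = 1.91 m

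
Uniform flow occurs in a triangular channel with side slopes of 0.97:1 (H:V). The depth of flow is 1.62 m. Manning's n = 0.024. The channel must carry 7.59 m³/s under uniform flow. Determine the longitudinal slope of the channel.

S = 0.011

For a triangular section with side slope z = 0.97: A = zy² = 0.97×1.62² = 2.546 m²; P = 2y√(1+z²) = 2×1.62×1.393 = 4.514 m.
Hydraulic radius R = A/P = 2.546/4.514 = 0.564 m.
From Manning's equation, S = [nQ / (1 A R^(2/3))]² = [0.024 × 7.59 / (1 × 2.546 × 0.564^(2/3))]² = 0.011.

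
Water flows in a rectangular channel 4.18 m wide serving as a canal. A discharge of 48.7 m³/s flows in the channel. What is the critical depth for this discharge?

For a rectangular channel, critical depth y_c = (q²/g)^(1/3) where q = Q/b = 48.7/4.18 = 11.65 m²/s.
So y_c = (11.65²/9.81)^(1/3) = 2.4 m.

y_c = 2.4 m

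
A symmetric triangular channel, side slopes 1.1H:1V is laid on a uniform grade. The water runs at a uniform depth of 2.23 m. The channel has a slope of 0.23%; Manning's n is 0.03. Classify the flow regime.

subcritical

For a triangular section with side slope z = 1.1: A = zy² = 1.1×2.23² = 5.47 m²; P = 2y√(1+z²) = 2×2.23×1.487 = 6.63 m.
Hydraulic radius R = A/P = 5.47/6.63 = 0.825 m.
V = (1/n) R^(2/3) √S = (1/0.03) × 0.825^(2/3) × √0.0023 = 1.406 m/s. Hydraulic depth D_h = A/T = 5.47/4.906 = 1.115 m.
Froude number Fr = V/√(g·D_h) = 1.406/√(9.81×1.115) = 0.425, which is less than 1, so the flow is subcritical.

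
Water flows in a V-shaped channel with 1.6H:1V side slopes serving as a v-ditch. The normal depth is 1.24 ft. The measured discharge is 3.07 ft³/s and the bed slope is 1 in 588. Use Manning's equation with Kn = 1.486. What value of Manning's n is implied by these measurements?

n = 0.032

For a triangular section with side slope z = 1.6: A = zy² = 1.6×1.24² = 2.46 ft²; P = 2y√(1+z²) = 2×1.24×1.887 = 4.679 ft.
Hydraulic radius R = A/P = 2.46/4.679 = 0.5258 ft.
Rearranging Manning's equation: n = (1.486/Q) A R^(2/3) S^(1/2) = (1.486/3.07) × 2.46 × 0.5258^(2/3) × √0.001701 = 0.032.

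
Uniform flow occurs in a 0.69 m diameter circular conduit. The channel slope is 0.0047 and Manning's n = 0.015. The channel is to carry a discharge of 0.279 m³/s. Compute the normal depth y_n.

Manning's equation rearranged: A R^(2/3) = nQ / (1·√S) = 0.015 × 0.279 / (√0.0047) = 0.06104.
Trying y = 0.444 m: A R^(2/3) = 0.08639 — over.
Trying y = 0.309 m: A R^(2/3) = 0.04785 — short.
Trying y = 0.356 m: A R^(2/3) = 0.06108 — ≈ 0.06104.

y_n = 0.356 m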